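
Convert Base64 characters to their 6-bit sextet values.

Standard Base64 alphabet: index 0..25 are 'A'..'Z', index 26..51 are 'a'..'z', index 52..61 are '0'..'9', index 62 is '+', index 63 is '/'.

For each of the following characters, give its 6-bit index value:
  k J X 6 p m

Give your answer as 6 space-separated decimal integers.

Answer: 36 9 23 58 41 38

Derivation:
'k': a..z range, 26 + ord('k') − ord('a') = 36
'J': A..Z range, ord('J') − ord('A') = 9
'X': A..Z range, ord('X') − ord('A') = 23
'6': 0..9 range, 52 + ord('6') − ord('0') = 58
'p': a..z range, 26 + ord('p') − ord('a') = 41
'm': a..z range, 26 + ord('m') − ord('a') = 38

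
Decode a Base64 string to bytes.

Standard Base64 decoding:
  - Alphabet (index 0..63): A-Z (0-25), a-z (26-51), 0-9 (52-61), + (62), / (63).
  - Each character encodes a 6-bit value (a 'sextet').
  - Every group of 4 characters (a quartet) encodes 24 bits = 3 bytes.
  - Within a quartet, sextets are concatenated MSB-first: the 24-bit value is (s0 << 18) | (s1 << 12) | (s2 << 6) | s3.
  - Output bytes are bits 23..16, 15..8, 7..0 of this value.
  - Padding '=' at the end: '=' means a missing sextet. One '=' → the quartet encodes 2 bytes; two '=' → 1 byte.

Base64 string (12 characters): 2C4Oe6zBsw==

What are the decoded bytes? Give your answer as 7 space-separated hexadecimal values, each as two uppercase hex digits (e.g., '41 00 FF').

After char 0 ('2'=54): chars_in_quartet=1 acc=0x36 bytes_emitted=0
After char 1 ('C'=2): chars_in_quartet=2 acc=0xD82 bytes_emitted=0
After char 2 ('4'=56): chars_in_quartet=3 acc=0x360B8 bytes_emitted=0
After char 3 ('O'=14): chars_in_quartet=4 acc=0xD82E0E -> emit D8 2E 0E, reset; bytes_emitted=3
After char 4 ('e'=30): chars_in_quartet=1 acc=0x1E bytes_emitted=3
After char 5 ('6'=58): chars_in_quartet=2 acc=0x7BA bytes_emitted=3
After char 6 ('z'=51): chars_in_quartet=3 acc=0x1EEB3 bytes_emitted=3
After char 7 ('B'=1): chars_in_quartet=4 acc=0x7BACC1 -> emit 7B AC C1, reset; bytes_emitted=6
After char 8 ('s'=44): chars_in_quartet=1 acc=0x2C bytes_emitted=6
After char 9 ('w'=48): chars_in_quartet=2 acc=0xB30 bytes_emitted=6
Padding '==': partial quartet acc=0xB30 -> emit B3; bytes_emitted=7

Answer: D8 2E 0E 7B AC C1 B3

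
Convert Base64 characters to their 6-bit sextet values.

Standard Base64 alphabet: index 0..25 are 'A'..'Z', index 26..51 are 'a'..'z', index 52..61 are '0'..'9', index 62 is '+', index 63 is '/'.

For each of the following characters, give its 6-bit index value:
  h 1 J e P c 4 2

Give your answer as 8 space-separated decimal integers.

'h': a..z range, 26 + ord('h') − ord('a') = 33
'1': 0..9 range, 52 + ord('1') − ord('0') = 53
'J': A..Z range, ord('J') − ord('A') = 9
'e': a..z range, 26 + ord('e') − ord('a') = 30
'P': A..Z range, ord('P') − ord('A') = 15
'c': a..z range, 26 + ord('c') − ord('a') = 28
'4': 0..9 range, 52 + ord('4') − ord('0') = 56
'2': 0..9 range, 52 + ord('2') − ord('0') = 54

Answer: 33 53 9 30 15 28 56 54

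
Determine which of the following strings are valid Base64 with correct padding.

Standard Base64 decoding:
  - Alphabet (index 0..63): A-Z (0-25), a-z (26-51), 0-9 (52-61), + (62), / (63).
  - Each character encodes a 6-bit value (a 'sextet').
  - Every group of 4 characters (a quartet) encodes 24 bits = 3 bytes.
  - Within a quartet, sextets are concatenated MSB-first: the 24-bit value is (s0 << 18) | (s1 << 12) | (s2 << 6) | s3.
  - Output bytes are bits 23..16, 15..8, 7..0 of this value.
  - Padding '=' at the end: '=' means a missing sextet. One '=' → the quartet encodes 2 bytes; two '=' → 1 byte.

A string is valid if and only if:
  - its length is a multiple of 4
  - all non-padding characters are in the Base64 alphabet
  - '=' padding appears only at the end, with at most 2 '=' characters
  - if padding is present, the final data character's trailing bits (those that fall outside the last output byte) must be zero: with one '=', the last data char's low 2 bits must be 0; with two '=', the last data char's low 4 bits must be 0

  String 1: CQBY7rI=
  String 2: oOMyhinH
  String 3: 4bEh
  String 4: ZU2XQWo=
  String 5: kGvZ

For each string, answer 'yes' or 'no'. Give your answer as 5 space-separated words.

Answer: yes yes yes yes yes

Derivation:
String 1: 'CQBY7rI=' → valid
String 2: 'oOMyhinH' → valid
String 3: '4bEh' → valid
String 4: 'ZU2XQWo=' → valid
String 5: 'kGvZ' → valid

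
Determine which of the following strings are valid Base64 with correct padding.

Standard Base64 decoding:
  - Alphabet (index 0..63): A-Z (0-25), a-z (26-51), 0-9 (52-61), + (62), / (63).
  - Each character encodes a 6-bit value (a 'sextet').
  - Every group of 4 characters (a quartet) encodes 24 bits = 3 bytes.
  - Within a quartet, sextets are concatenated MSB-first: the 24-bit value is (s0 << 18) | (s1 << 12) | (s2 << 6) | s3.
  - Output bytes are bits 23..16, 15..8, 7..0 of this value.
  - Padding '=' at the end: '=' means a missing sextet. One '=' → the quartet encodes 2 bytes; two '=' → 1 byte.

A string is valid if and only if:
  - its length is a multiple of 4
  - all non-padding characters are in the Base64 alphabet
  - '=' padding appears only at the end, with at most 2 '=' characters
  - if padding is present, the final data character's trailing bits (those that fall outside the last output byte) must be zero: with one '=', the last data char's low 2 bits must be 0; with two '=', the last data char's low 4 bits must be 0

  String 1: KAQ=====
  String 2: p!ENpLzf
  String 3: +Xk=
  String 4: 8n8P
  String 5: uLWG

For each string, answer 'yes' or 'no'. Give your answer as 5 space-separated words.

String 1: 'KAQ=====' → invalid (5 pad chars (max 2))
String 2: 'p!ENpLzf' → invalid (bad char(s): ['!'])
String 3: '+Xk=' → valid
String 4: '8n8P' → valid
String 5: 'uLWG' → valid

Answer: no no yes yes yes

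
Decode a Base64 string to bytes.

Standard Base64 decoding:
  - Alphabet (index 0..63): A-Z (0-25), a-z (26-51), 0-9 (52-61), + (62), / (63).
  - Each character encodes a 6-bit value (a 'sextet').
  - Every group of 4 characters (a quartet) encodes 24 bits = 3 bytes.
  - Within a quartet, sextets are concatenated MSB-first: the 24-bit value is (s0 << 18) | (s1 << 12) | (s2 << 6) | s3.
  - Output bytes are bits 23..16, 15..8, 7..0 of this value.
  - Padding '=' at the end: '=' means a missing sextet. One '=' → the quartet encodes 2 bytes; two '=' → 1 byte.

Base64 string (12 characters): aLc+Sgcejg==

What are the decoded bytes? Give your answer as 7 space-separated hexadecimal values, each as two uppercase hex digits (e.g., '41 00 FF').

Answer: 68 B7 3E 4A 07 1E 8E

Derivation:
After char 0 ('a'=26): chars_in_quartet=1 acc=0x1A bytes_emitted=0
After char 1 ('L'=11): chars_in_quartet=2 acc=0x68B bytes_emitted=0
After char 2 ('c'=28): chars_in_quartet=3 acc=0x1A2DC bytes_emitted=0
After char 3 ('+'=62): chars_in_quartet=4 acc=0x68B73E -> emit 68 B7 3E, reset; bytes_emitted=3
After char 4 ('S'=18): chars_in_quartet=1 acc=0x12 bytes_emitted=3
After char 5 ('g'=32): chars_in_quartet=2 acc=0x4A0 bytes_emitted=3
After char 6 ('c'=28): chars_in_quartet=3 acc=0x1281C bytes_emitted=3
After char 7 ('e'=30): chars_in_quartet=4 acc=0x4A071E -> emit 4A 07 1E, reset; bytes_emitted=6
After char 8 ('j'=35): chars_in_quartet=1 acc=0x23 bytes_emitted=6
After char 9 ('g'=32): chars_in_quartet=2 acc=0x8E0 bytes_emitted=6
Padding '==': partial quartet acc=0x8E0 -> emit 8E; bytes_emitted=7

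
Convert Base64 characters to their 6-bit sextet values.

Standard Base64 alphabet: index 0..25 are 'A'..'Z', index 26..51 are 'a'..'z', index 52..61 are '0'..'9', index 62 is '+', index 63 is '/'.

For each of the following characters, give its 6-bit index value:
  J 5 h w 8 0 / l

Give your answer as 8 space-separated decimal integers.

Answer: 9 57 33 48 60 52 63 37

Derivation:
'J': A..Z range, ord('J') − ord('A') = 9
'5': 0..9 range, 52 + ord('5') − ord('0') = 57
'h': a..z range, 26 + ord('h') − ord('a') = 33
'w': a..z range, 26 + ord('w') − ord('a') = 48
'8': 0..9 range, 52 + ord('8') − ord('0') = 60
'0': 0..9 range, 52 + ord('0') − ord('0') = 52
'/': index 63
'l': a..z range, 26 + ord('l') − ord('a') = 37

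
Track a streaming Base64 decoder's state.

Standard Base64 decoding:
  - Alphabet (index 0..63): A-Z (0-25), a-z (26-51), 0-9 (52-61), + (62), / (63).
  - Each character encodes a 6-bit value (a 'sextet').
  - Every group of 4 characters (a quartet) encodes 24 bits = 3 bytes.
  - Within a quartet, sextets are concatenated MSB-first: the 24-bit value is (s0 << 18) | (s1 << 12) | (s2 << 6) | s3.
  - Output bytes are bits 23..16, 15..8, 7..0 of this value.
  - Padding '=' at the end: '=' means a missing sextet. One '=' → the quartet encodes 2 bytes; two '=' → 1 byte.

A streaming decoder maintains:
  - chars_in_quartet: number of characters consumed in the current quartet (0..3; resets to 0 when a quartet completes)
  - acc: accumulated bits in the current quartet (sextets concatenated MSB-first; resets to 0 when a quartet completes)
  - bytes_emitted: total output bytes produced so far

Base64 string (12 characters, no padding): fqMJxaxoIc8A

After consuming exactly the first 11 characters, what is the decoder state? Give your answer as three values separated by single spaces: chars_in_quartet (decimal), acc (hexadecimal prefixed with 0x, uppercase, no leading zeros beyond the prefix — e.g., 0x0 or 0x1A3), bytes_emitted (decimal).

Answer: 3 0x873C 6

Derivation:
After char 0 ('f'=31): chars_in_quartet=1 acc=0x1F bytes_emitted=0
After char 1 ('q'=42): chars_in_quartet=2 acc=0x7EA bytes_emitted=0
After char 2 ('M'=12): chars_in_quartet=3 acc=0x1FA8C bytes_emitted=0
After char 3 ('J'=9): chars_in_quartet=4 acc=0x7EA309 -> emit 7E A3 09, reset; bytes_emitted=3
After char 4 ('x'=49): chars_in_quartet=1 acc=0x31 bytes_emitted=3
After char 5 ('a'=26): chars_in_quartet=2 acc=0xC5A bytes_emitted=3
After char 6 ('x'=49): chars_in_quartet=3 acc=0x316B1 bytes_emitted=3
After char 7 ('o'=40): chars_in_quartet=4 acc=0xC5AC68 -> emit C5 AC 68, reset; bytes_emitted=6
After char 8 ('I'=8): chars_in_quartet=1 acc=0x8 bytes_emitted=6
After char 9 ('c'=28): chars_in_quartet=2 acc=0x21C bytes_emitted=6
After char 10 ('8'=60): chars_in_quartet=3 acc=0x873C bytes_emitted=6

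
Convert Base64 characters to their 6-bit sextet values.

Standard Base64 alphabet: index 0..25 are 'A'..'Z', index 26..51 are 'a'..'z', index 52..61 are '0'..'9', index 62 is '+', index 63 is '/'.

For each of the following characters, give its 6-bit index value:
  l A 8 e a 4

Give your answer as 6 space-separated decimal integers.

Answer: 37 0 60 30 26 56

Derivation:
'l': a..z range, 26 + ord('l') − ord('a') = 37
'A': A..Z range, ord('A') − ord('A') = 0
'8': 0..9 range, 52 + ord('8') − ord('0') = 60
'e': a..z range, 26 + ord('e') − ord('a') = 30
'a': a..z range, 26 + ord('a') − ord('a') = 26
'4': 0..9 range, 52 + ord('4') − ord('0') = 56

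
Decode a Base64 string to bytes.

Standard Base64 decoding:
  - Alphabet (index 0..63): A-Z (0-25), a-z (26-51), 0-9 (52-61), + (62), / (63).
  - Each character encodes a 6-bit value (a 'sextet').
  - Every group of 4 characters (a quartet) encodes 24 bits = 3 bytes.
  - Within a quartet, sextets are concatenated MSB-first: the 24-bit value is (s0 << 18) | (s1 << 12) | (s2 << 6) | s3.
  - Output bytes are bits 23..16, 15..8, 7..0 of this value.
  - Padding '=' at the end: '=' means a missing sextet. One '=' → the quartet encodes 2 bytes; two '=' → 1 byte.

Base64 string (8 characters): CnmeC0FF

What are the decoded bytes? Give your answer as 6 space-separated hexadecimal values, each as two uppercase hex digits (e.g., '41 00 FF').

After char 0 ('C'=2): chars_in_quartet=1 acc=0x2 bytes_emitted=0
After char 1 ('n'=39): chars_in_quartet=2 acc=0xA7 bytes_emitted=0
After char 2 ('m'=38): chars_in_quartet=3 acc=0x29E6 bytes_emitted=0
After char 3 ('e'=30): chars_in_quartet=4 acc=0xA799E -> emit 0A 79 9E, reset; bytes_emitted=3
After char 4 ('C'=2): chars_in_quartet=1 acc=0x2 bytes_emitted=3
After char 5 ('0'=52): chars_in_quartet=2 acc=0xB4 bytes_emitted=3
After char 6 ('F'=5): chars_in_quartet=3 acc=0x2D05 bytes_emitted=3
After char 7 ('F'=5): chars_in_quartet=4 acc=0xB4145 -> emit 0B 41 45, reset; bytes_emitted=6

Answer: 0A 79 9E 0B 41 45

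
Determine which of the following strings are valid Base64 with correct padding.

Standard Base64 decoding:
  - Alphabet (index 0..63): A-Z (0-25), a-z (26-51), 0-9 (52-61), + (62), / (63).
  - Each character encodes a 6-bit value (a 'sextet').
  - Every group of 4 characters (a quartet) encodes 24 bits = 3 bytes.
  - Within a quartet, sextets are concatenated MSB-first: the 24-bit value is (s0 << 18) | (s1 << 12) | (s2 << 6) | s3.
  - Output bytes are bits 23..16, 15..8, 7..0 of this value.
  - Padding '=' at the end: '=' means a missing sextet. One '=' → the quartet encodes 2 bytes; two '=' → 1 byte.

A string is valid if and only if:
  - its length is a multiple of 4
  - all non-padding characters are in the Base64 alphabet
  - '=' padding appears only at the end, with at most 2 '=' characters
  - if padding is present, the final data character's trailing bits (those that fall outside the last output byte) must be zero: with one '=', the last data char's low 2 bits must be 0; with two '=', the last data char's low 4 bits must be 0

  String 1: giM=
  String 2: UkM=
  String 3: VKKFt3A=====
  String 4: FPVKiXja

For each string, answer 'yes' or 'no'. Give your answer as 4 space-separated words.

String 1: 'giM=' → valid
String 2: 'UkM=' → valid
String 3: 'VKKFt3A=====' → invalid (5 pad chars (max 2))
String 4: 'FPVKiXja' → valid

Answer: yes yes no yes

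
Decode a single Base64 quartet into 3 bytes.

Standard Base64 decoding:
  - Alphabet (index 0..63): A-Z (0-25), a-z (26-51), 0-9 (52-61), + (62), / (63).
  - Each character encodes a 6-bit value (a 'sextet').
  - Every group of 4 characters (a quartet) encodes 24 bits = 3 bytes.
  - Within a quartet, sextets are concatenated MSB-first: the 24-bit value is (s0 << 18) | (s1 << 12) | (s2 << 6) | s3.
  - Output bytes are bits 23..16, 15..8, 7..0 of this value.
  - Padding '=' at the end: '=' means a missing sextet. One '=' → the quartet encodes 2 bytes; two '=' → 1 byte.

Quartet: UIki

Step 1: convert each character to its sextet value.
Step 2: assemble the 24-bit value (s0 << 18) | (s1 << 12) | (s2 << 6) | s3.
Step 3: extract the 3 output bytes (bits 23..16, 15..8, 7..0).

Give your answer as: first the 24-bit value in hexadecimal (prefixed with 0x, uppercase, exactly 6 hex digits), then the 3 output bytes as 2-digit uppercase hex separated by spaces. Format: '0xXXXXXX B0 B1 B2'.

Sextets: U=20, I=8, k=36, i=34
24-bit: (20<<18) | (8<<12) | (36<<6) | 34
      = 0x500000 | 0x008000 | 0x000900 | 0x000022
      = 0x508922
Bytes: (v>>16)&0xFF=50, (v>>8)&0xFF=89, v&0xFF=22

Answer: 0x508922 50 89 22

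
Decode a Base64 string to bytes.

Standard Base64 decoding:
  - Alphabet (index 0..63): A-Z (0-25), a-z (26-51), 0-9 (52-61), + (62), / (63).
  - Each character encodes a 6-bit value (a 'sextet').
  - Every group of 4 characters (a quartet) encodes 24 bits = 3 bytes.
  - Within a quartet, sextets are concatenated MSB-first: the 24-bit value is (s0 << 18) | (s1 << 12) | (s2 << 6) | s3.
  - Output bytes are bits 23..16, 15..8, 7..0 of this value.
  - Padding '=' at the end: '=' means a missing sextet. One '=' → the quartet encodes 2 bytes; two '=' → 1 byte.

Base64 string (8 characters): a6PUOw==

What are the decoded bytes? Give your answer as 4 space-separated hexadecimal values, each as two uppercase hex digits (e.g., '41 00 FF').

After char 0 ('a'=26): chars_in_quartet=1 acc=0x1A bytes_emitted=0
After char 1 ('6'=58): chars_in_quartet=2 acc=0x6BA bytes_emitted=0
After char 2 ('P'=15): chars_in_quartet=3 acc=0x1AE8F bytes_emitted=0
After char 3 ('U'=20): chars_in_quartet=4 acc=0x6BA3D4 -> emit 6B A3 D4, reset; bytes_emitted=3
After char 4 ('O'=14): chars_in_quartet=1 acc=0xE bytes_emitted=3
After char 5 ('w'=48): chars_in_quartet=2 acc=0x3B0 bytes_emitted=3
Padding '==': partial quartet acc=0x3B0 -> emit 3B; bytes_emitted=4

Answer: 6B A3 D4 3B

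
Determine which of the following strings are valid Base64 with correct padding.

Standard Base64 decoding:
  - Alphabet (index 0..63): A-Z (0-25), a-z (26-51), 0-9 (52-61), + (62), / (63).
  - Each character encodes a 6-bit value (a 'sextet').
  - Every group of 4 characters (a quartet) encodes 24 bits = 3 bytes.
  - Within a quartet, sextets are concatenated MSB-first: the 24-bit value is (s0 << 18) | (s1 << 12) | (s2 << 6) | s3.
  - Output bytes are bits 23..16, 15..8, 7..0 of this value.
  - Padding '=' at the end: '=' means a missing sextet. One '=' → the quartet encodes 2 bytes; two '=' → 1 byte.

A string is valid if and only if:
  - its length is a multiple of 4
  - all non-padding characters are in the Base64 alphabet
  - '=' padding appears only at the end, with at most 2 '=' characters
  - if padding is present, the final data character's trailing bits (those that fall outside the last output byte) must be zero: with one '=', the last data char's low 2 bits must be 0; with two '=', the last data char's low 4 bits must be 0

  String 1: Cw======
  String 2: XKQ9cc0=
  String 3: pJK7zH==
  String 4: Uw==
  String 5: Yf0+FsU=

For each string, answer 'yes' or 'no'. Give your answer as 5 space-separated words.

String 1: 'Cw======' → invalid (6 pad chars (max 2))
String 2: 'XKQ9cc0=' → valid
String 3: 'pJK7zH==' → invalid (bad trailing bits)
String 4: 'Uw==' → valid
String 5: 'Yf0+FsU=' → valid

Answer: no yes no yes yes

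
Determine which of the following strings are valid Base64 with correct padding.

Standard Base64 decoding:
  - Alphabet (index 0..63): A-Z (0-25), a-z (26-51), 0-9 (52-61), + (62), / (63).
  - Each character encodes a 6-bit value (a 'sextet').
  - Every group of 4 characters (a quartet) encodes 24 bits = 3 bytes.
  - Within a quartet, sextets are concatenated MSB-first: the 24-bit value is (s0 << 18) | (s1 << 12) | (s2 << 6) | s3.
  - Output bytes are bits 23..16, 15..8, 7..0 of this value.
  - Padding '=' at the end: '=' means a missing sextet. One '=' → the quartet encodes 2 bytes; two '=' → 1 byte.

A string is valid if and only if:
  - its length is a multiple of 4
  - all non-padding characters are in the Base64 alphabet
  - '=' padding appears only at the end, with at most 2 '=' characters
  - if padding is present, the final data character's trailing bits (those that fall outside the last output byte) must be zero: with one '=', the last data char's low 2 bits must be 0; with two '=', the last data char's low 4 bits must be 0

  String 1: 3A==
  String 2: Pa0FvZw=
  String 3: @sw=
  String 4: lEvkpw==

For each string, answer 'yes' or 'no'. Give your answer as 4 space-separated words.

Answer: yes yes no yes

Derivation:
String 1: '3A==' → valid
String 2: 'Pa0FvZw=' → valid
String 3: '@sw=' → invalid (bad char(s): ['@'])
String 4: 'lEvkpw==' → valid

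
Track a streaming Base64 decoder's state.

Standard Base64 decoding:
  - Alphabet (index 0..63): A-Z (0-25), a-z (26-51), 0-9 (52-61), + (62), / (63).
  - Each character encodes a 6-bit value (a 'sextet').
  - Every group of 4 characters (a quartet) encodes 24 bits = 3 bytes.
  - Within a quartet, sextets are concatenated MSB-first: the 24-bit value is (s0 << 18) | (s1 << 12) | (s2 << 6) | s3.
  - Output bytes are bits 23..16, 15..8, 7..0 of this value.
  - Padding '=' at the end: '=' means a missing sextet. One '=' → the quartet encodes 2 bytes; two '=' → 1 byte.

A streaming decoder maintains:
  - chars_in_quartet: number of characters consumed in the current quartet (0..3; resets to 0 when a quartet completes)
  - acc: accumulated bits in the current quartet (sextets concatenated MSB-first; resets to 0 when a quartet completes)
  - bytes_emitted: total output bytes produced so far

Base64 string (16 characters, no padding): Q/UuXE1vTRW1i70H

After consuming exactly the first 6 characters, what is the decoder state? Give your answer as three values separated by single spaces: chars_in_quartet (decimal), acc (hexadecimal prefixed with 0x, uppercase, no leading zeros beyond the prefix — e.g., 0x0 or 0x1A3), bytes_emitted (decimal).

Answer: 2 0x5C4 3

Derivation:
After char 0 ('Q'=16): chars_in_quartet=1 acc=0x10 bytes_emitted=0
After char 1 ('/'=63): chars_in_quartet=2 acc=0x43F bytes_emitted=0
After char 2 ('U'=20): chars_in_quartet=3 acc=0x10FD4 bytes_emitted=0
After char 3 ('u'=46): chars_in_quartet=4 acc=0x43F52E -> emit 43 F5 2E, reset; bytes_emitted=3
After char 4 ('X'=23): chars_in_quartet=1 acc=0x17 bytes_emitted=3
After char 5 ('E'=4): chars_in_quartet=2 acc=0x5C4 bytes_emitted=3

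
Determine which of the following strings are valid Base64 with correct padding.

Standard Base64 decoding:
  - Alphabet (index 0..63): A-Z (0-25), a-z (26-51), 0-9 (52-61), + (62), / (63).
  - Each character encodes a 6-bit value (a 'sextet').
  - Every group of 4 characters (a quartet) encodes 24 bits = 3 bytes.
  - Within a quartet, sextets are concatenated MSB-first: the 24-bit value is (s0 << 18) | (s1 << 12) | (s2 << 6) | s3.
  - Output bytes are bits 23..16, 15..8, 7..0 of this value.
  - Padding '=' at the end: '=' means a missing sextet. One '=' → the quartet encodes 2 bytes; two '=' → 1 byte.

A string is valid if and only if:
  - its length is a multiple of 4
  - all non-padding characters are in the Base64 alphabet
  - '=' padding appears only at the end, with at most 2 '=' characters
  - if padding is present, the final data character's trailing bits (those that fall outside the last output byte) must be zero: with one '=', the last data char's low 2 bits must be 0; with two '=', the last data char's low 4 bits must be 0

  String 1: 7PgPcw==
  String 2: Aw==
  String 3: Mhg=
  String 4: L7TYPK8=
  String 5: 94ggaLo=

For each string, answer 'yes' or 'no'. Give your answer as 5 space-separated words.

Answer: yes yes yes yes yes

Derivation:
String 1: '7PgPcw==' → valid
String 2: 'Aw==' → valid
String 3: 'Mhg=' → valid
String 4: 'L7TYPK8=' → valid
String 5: '94ggaLo=' → valid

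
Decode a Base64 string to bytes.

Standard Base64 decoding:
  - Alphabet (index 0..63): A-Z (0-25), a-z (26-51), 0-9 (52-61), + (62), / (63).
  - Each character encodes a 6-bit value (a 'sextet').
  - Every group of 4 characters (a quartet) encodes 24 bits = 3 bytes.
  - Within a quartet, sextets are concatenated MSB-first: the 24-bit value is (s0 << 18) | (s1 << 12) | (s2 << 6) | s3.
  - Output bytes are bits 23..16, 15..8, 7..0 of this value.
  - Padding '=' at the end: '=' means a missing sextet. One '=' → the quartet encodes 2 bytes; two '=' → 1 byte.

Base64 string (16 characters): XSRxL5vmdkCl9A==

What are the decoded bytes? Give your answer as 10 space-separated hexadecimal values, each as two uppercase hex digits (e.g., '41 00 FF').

Answer: 5D 24 71 2F 9B E6 76 40 A5 F4

Derivation:
After char 0 ('X'=23): chars_in_quartet=1 acc=0x17 bytes_emitted=0
After char 1 ('S'=18): chars_in_quartet=2 acc=0x5D2 bytes_emitted=0
After char 2 ('R'=17): chars_in_quartet=3 acc=0x17491 bytes_emitted=0
After char 3 ('x'=49): chars_in_quartet=4 acc=0x5D2471 -> emit 5D 24 71, reset; bytes_emitted=3
After char 4 ('L'=11): chars_in_quartet=1 acc=0xB bytes_emitted=3
After char 5 ('5'=57): chars_in_quartet=2 acc=0x2F9 bytes_emitted=3
After char 6 ('v'=47): chars_in_quartet=3 acc=0xBE6F bytes_emitted=3
After char 7 ('m'=38): chars_in_quartet=4 acc=0x2F9BE6 -> emit 2F 9B E6, reset; bytes_emitted=6
After char 8 ('d'=29): chars_in_quartet=1 acc=0x1D bytes_emitted=6
After char 9 ('k'=36): chars_in_quartet=2 acc=0x764 bytes_emitted=6
After char 10 ('C'=2): chars_in_quartet=3 acc=0x1D902 bytes_emitted=6
After char 11 ('l'=37): chars_in_quartet=4 acc=0x7640A5 -> emit 76 40 A5, reset; bytes_emitted=9
After char 12 ('9'=61): chars_in_quartet=1 acc=0x3D bytes_emitted=9
After char 13 ('A'=0): chars_in_quartet=2 acc=0xF40 bytes_emitted=9
Padding '==': partial quartet acc=0xF40 -> emit F4; bytes_emitted=10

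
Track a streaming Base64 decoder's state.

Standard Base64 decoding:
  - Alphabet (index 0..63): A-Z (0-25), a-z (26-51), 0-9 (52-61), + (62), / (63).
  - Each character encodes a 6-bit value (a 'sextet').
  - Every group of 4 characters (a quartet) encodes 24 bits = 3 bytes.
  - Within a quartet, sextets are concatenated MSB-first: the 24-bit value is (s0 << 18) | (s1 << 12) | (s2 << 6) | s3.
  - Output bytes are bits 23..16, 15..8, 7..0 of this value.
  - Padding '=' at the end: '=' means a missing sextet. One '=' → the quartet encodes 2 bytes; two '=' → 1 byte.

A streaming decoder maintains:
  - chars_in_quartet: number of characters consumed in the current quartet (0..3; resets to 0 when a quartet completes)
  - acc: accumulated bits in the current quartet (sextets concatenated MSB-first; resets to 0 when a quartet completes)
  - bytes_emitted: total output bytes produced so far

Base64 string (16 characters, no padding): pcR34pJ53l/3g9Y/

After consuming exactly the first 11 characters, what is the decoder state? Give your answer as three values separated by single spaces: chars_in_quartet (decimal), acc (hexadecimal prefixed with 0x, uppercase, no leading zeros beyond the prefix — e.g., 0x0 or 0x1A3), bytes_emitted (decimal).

Answer: 3 0x3797F 6

Derivation:
After char 0 ('p'=41): chars_in_quartet=1 acc=0x29 bytes_emitted=0
After char 1 ('c'=28): chars_in_quartet=2 acc=0xA5C bytes_emitted=0
After char 2 ('R'=17): chars_in_quartet=3 acc=0x29711 bytes_emitted=0
After char 3 ('3'=55): chars_in_quartet=4 acc=0xA5C477 -> emit A5 C4 77, reset; bytes_emitted=3
After char 4 ('4'=56): chars_in_quartet=1 acc=0x38 bytes_emitted=3
After char 5 ('p'=41): chars_in_quartet=2 acc=0xE29 bytes_emitted=3
After char 6 ('J'=9): chars_in_quartet=3 acc=0x38A49 bytes_emitted=3
After char 7 ('5'=57): chars_in_quartet=4 acc=0xE29279 -> emit E2 92 79, reset; bytes_emitted=6
After char 8 ('3'=55): chars_in_quartet=1 acc=0x37 bytes_emitted=6
After char 9 ('l'=37): chars_in_quartet=2 acc=0xDE5 bytes_emitted=6
After char 10 ('/'=63): chars_in_quartet=3 acc=0x3797F bytes_emitted=6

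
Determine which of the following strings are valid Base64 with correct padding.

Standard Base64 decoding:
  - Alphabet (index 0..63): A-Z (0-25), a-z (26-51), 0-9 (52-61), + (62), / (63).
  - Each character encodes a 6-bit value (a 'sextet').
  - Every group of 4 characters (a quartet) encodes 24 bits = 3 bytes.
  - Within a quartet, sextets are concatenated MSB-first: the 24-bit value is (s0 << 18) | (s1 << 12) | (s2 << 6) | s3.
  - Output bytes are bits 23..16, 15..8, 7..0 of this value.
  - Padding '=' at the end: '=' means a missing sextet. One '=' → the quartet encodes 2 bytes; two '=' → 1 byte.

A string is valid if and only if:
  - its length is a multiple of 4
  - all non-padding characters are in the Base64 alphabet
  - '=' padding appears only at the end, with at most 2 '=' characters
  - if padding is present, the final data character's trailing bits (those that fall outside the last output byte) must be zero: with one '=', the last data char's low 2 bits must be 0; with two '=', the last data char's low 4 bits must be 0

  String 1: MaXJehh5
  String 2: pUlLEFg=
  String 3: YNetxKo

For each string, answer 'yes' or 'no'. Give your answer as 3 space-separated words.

Answer: yes yes no

Derivation:
String 1: 'MaXJehh5' → valid
String 2: 'pUlLEFg=' → valid
String 3: 'YNetxKo' → invalid (len=7 not mult of 4)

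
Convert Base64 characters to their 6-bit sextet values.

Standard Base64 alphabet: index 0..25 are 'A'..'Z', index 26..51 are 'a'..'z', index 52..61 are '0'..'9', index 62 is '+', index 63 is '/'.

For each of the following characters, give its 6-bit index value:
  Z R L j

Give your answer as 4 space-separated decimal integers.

Answer: 25 17 11 35

Derivation:
'Z': A..Z range, ord('Z') − ord('A') = 25
'R': A..Z range, ord('R') − ord('A') = 17
'L': A..Z range, ord('L') − ord('A') = 11
'j': a..z range, 26 + ord('j') − ord('a') = 35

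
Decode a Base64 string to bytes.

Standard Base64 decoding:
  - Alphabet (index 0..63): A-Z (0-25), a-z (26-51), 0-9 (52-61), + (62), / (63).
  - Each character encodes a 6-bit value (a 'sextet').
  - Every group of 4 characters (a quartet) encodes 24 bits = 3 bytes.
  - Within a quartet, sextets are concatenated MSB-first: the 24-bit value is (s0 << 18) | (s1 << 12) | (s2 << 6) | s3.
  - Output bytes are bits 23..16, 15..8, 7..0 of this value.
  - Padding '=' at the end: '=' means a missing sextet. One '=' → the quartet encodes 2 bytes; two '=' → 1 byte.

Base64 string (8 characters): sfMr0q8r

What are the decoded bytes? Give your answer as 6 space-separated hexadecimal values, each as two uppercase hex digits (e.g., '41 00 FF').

Answer: B1 F3 2B D2 AF 2B

Derivation:
After char 0 ('s'=44): chars_in_quartet=1 acc=0x2C bytes_emitted=0
After char 1 ('f'=31): chars_in_quartet=2 acc=0xB1F bytes_emitted=0
After char 2 ('M'=12): chars_in_quartet=3 acc=0x2C7CC bytes_emitted=0
After char 3 ('r'=43): chars_in_quartet=4 acc=0xB1F32B -> emit B1 F3 2B, reset; bytes_emitted=3
After char 4 ('0'=52): chars_in_quartet=1 acc=0x34 bytes_emitted=3
After char 5 ('q'=42): chars_in_quartet=2 acc=0xD2A bytes_emitted=3
After char 6 ('8'=60): chars_in_quartet=3 acc=0x34ABC bytes_emitted=3
After char 7 ('r'=43): chars_in_quartet=4 acc=0xD2AF2B -> emit D2 AF 2B, reset; bytes_emitted=6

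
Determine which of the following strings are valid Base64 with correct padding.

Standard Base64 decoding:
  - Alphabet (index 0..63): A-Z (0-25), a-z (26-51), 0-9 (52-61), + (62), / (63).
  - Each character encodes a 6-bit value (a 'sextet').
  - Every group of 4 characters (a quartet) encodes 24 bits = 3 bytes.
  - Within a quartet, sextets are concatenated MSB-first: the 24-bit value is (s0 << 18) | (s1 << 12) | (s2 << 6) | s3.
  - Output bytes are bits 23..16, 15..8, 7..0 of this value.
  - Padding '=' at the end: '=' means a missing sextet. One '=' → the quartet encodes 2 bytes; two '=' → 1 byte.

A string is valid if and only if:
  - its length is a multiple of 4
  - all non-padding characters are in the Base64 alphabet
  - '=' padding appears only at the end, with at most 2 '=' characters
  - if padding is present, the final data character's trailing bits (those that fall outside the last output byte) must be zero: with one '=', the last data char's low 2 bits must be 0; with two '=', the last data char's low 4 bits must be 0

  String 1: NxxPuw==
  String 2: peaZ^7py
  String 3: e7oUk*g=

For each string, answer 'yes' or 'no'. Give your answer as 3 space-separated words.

String 1: 'NxxPuw==' → valid
String 2: 'peaZ^7py' → invalid (bad char(s): ['^'])
String 3: 'e7oUk*g=' → invalid (bad char(s): ['*'])

Answer: yes no no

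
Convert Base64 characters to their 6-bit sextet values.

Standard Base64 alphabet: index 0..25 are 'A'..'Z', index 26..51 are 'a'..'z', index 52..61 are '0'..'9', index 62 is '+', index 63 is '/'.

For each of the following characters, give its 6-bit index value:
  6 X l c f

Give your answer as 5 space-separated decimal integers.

'6': 0..9 range, 52 + ord('6') − ord('0') = 58
'X': A..Z range, ord('X') − ord('A') = 23
'l': a..z range, 26 + ord('l') − ord('a') = 37
'c': a..z range, 26 + ord('c') − ord('a') = 28
'f': a..z range, 26 + ord('f') − ord('a') = 31

Answer: 58 23 37 28 31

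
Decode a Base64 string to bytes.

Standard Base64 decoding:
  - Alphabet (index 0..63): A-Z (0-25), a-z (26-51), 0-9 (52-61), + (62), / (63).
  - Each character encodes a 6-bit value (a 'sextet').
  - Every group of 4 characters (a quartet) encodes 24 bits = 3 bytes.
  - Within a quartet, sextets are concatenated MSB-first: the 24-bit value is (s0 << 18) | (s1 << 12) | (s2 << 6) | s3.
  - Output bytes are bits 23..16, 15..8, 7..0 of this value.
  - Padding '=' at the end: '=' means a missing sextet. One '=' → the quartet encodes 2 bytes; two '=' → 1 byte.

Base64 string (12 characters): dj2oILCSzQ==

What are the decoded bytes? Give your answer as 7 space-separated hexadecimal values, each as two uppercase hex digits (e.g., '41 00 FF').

Answer: 76 3D A8 20 B0 92 CD

Derivation:
After char 0 ('d'=29): chars_in_quartet=1 acc=0x1D bytes_emitted=0
After char 1 ('j'=35): chars_in_quartet=2 acc=0x763 bytes_emitted=0
After char 2 ('2'=54): chars_in_quartet=3 acc=0x1D8F6 bytes_emitted=0
After char 3 ('o'=40): chars_in_quartet=4 acc=0x763DA8 -> emit 76 3D A8, reset; bytes_emitted=3
After char 4 ('I'=8): chars_in_quartet=1 acc=0x8 bytes_emitted=3
After char 5 ('L'=11): chars_in_quartet=2 acc=0x20B bytes_emitted=3
After char 6 ('C'=2): chars_in_quartet=3 acc=0x82C2 bytes_emitted=3
After char 7 ('S'=18): chars_in_quartet=4 acc=0x20B092 -> emit 20 B0 92, reset; bytes_emitted=6
After char 8 ('z'=51): chars_in_quartet=1 acc=0x33 bytes_emitted=6
After char 9 ('Q'=16): chars_in_quartet=2 acc=0xCD0 bytes_emitted=6
Padding '==': partial quartet acc=0xCD0 -> emit CD; bytes_emitted=7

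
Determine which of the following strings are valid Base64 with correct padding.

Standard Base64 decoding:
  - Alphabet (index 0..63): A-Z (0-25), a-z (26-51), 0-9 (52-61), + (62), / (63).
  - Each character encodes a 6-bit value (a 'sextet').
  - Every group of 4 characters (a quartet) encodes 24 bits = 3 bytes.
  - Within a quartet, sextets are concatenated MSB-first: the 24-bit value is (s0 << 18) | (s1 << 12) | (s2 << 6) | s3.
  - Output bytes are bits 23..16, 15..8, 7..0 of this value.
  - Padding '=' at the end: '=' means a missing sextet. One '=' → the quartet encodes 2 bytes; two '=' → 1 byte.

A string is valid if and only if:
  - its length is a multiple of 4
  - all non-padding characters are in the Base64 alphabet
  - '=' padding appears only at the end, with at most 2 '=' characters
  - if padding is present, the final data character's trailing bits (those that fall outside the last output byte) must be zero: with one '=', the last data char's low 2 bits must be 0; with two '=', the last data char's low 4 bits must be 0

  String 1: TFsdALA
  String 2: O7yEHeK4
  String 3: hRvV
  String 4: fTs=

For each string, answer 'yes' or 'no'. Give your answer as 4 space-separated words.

String 1: 'TFsdALA' → invalid (len=7 not mult of 4)
String 2: 'O7yEHeK4' → valid
String 3: 'hRvV' → valid
String 4: 'fTs=' → valid

Answer: no yes yes yes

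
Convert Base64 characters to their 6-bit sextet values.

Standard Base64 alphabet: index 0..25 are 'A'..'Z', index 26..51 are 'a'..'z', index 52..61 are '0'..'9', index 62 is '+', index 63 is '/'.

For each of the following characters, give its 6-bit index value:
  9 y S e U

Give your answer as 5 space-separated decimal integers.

Answer: 61 50 18 30 20

Derivation:
'9': 0..9 range, 52 + ord('9') − ord('0') = 61
'y': a..z range, 26 + ord('y') − ord('a') = 50
'S': A..Z range, ord('S') − ord('A') = 18
'e': a..z range, 26 + ord('e') − ord('a') = 30
'U': A..Z range, ord('U') − ord('A') = 20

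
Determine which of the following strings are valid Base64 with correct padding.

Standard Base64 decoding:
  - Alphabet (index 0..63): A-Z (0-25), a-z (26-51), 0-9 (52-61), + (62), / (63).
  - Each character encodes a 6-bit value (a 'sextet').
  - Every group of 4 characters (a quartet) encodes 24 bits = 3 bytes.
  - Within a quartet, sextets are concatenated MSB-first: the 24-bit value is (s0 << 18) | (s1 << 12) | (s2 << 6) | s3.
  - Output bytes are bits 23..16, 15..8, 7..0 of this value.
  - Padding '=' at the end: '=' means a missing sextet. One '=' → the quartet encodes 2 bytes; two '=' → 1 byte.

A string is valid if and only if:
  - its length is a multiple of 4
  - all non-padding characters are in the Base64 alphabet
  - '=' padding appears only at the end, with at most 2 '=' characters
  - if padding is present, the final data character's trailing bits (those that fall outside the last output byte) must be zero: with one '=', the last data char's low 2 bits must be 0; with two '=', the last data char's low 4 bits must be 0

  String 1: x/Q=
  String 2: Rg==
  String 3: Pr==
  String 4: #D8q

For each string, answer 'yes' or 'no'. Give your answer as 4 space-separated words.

String 1: 'x/Q=' → valid
String 2: 'Rg==' → valid
String 3: 'Pr==' → invalid (bad trailing bits)
String 4: '#D8q' → invalid (bad char(s): ['#'])

Answer: yes yes no no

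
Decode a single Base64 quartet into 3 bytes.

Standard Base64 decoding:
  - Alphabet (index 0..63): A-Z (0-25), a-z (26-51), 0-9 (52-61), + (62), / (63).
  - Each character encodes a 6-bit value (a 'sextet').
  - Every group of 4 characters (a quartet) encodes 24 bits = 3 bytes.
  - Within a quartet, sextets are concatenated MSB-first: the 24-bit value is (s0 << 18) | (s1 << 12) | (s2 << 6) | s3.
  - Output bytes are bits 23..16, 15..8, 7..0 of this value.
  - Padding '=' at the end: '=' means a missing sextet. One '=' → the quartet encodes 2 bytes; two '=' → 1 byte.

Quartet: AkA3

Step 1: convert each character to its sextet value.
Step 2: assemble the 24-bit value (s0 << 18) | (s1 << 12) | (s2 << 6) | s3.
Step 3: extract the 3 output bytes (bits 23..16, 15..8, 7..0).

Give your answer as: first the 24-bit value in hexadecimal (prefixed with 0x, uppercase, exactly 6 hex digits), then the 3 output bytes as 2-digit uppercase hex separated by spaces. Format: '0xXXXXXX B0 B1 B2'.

Answer: 0x024037 02 40 37

Derivation:
Sextets: A=0, k=36, A=0, 3=55
24-bit: (0<<18) | (36<<12) | (0<<6) | 55
      = 0x000000 | 0x024000 | 0x000000 | 0x000037
      = 0x024037
Bytes: (v>>16)&0xFF=02, (v>>8)&0xFF=40, v&0xFF=37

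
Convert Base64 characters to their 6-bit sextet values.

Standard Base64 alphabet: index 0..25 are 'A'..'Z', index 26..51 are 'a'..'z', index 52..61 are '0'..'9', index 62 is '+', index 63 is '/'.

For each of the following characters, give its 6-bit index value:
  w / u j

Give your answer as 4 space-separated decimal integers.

'w': a..z range, 26 + ord('w') − ord('a') = 48
'/': index 63
'u': a..z range, 26 + ord('u') − ord('a') = 46
'j': a..z range, 26 + ord('j') − ord('a') = 35

Answer: 48 63 46 35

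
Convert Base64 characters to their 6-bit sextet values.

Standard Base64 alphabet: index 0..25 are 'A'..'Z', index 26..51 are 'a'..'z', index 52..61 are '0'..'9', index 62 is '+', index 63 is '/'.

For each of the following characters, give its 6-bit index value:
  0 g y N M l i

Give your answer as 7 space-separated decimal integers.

'0': 0..9 range, 52 + ord('0') − ord('0') = 52
'g': a..z range, 26 + ord('g') − ord('a') = 32
'y': a..z range, 26 + ord('y') − ord('a') = 50
'N': A..Z range, ord('N') − ord('A') = 13
'M': A..Z range, ord('M') − ord('A') = 12
'l': a..z range, 26 + ord('l') − ord('a') = 37
'i': a..z range, 26 + ord('i') − ord('a') = 34

Answer: 52 32 50 13 12 37 34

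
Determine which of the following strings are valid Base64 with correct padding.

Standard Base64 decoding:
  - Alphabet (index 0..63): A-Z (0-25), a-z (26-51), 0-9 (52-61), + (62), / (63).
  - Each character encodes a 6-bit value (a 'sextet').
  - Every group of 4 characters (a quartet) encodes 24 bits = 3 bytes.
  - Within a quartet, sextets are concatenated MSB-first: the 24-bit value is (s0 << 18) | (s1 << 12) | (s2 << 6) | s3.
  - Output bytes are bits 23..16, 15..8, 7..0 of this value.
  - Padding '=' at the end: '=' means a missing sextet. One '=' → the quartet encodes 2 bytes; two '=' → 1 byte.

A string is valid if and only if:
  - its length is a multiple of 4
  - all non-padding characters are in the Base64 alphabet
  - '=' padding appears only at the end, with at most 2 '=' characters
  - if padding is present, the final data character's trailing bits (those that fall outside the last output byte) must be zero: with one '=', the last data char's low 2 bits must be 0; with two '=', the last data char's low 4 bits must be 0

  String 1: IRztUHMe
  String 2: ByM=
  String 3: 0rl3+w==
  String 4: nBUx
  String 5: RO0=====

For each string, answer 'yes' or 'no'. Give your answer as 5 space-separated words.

Answer: yes yes yes yes no

Derivation:
String 1: 'IRztUHMe' → valid
String 2: 'ByM=' → valid
String 3: '0rl3+w==' → valid
String 4: 'nBUx' → valid
String 5: 'RO0=====' → invalid (5 pad chars (max 2))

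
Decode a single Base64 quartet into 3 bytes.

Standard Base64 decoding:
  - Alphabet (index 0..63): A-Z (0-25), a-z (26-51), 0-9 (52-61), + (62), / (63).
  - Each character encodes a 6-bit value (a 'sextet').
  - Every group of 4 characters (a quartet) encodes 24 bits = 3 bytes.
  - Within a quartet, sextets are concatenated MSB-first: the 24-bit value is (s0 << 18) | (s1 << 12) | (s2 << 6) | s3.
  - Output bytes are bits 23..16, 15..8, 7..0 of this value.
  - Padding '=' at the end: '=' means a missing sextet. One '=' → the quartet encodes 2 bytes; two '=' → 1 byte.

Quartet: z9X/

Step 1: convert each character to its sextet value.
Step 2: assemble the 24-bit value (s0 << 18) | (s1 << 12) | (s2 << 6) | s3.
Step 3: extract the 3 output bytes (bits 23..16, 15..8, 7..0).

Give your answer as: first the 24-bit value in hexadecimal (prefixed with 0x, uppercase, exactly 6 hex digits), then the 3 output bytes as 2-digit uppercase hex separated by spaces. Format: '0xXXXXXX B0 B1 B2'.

Answer: 0xCFD5FF CF D5 FF

Derivation:
Sextets: z=51, 9=61, X=23, /=63
24-bit: (51<<18) | (61<<12) | (23<<6) | 63
      = 0xCC0000 | 0x03D000 | 0x0005C0 | 0x00003F
      = 0xCFD5FF
Bytes: (v>>16)&0xFF=CF, (v>>8)&0xFF=D5, v&0xFF=FF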